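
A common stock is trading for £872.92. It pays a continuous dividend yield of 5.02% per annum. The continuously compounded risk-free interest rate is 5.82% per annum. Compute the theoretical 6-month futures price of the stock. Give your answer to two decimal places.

F = S·e^((r − q)T) = 872.92 · e^((0.0582 − 0.0502) × 6/12)
= 872.92 · e^0.004000 = 872.92 × 1.004008
F = £876.42

£876.42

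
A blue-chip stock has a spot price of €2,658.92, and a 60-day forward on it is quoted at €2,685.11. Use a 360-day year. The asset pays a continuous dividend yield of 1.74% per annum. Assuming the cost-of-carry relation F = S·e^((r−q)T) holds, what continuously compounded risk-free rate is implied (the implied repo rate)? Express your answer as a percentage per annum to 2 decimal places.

7.62%

From F = S·e^((r−q)T): (r − q) = ln(F/S)/T
ln(2685.11/2658.92) = ln(1.009850) = 0.009802
(r − q) = 0.009802 / (60/360) = 0.058812
r = ln(F/S)/T + q = 0.058812 + 0.0174 = 0.076212
r = 7.62%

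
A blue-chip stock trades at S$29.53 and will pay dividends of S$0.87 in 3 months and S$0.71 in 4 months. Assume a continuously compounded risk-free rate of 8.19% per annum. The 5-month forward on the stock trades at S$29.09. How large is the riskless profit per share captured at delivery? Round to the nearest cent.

S$0.13 per share

PV(dividends) I = 0.87·e^(−0.0819·3/12) + 0.71·e^(−0.0819·4/12) = 1.5432
Fair forward F* = (S − I)·e^(rT) = (29.53 − 1.5432)·e^0.034125 = 27.9868 × 1.034714 = 28.9583
Market S$29.09 > fair 28.9583: forward overpriced → cash-and-carry (borrow at r, buy the stock and collect the dividends, short the forward).
Profit at T = |F_mkt − F*| = |29.09 − 28.9583| = S$0.13 per share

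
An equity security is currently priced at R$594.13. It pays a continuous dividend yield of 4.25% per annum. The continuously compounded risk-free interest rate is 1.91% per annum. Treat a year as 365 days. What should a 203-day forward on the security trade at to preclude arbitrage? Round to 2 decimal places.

R$586.45

F = S·e^((r − q)T) = 594.13 · e^((0.0191 − 0.0425) × 203/365)
= 594.13 · e^-0.013014 = 594.13 × 0.987070
F = R$586.45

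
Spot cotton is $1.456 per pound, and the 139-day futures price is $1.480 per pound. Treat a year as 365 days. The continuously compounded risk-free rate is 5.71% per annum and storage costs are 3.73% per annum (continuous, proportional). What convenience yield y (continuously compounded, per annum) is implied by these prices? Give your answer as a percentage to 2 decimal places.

5.15%

F = S·e^((r+u−y)T) ⇒ (r+u−y) = ln(F/S)/T
ln(1.480/1.456) = 0.016349; /T ⇒ 0.042931
y = r + u − ln(F/S)/T = 0.0571 + 0.0373 − 0.042931 = 0.051469
y = 5.15%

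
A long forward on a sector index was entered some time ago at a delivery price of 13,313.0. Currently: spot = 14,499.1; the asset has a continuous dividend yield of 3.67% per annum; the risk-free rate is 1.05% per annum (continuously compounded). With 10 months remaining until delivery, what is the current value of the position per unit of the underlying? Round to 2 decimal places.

865.36

Current fair forward for the remaining 10 months: F = S·e^((r − q)·T), (r − q) = 0.0105 − 0.0367 = -0.0262
F = 14499.1 · e^(-0.0262 × 10/12) = 14499.1 × 0.97840329 = 14185.9671
Value of long forward = (F − K)·e^(−rT) = (14185.9671 − 13313.0) · e^(−0.0105·10/12)
= 872.9671 × 0.99128817 = 865.36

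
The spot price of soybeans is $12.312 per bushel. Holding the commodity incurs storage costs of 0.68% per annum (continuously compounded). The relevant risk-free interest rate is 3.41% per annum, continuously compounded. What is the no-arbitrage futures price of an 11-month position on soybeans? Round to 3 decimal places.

Net carry = r + u − y = 0.0341 + 0.0068 − 0.0000 = 0.0409
F = S·e^((r+u−y)T) = 12.312 · e^(0.0409 × 11/12) = 12.312 · e^0.037492
= 12.312 × 1.038204 = $12.782 per bushel

$12.782 per bushel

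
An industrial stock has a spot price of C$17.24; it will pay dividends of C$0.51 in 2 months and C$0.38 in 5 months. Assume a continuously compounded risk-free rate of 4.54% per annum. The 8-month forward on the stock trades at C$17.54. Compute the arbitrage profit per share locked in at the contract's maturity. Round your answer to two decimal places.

PV(dividends) I = 0.51·e^(−0.0454·2/12) + 0.38·e^(−0.0454·5/12) = 0.8790
Fair forward F* = (S − I)·e^(rT) = (17.24 − 0.8790)·e^0.030267 = 16.3610 × 1.030730 = 16.8638
Market C$17.54 > fair 16.8638: forward overpriced → cash-and-carry (borrow at r, buy the stock and collect the dividends, short the forward).
Profit at T = |F_mkt − F*| = |17.54 − 16.8638| = C$0.68 per share

C$0.68 per share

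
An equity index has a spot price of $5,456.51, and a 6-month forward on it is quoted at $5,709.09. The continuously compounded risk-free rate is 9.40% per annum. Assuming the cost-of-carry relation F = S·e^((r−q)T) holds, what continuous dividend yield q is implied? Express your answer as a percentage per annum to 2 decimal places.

From F = S·e^((r−q)T): (r − q) = ln(F/S)/T
ln(5709.09/5456.51) = ln(1.046290) = 0.045251
(r − q) = 0.045251 / (6/12) = 0.090502
q = r − ln(F/S)/T = 0.0940 − 0.090502 = 0.003498
q = 0.35%

0.35%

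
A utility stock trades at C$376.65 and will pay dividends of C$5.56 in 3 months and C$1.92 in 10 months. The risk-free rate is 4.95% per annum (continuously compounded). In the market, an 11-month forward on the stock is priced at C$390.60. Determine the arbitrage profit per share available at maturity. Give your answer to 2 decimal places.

C$4.14 per share

PV(dividends) I = 5.56·e^(−0.0495·3/12) + 1.92·e^(−0.0495·10/12) = 7.3340
Fair forward F* = (S − I)·e^(rT) = (376.65 − 7.3340)·e^0.045375 = 369.3160 × 1.046420 = 386.4596
Market C$390.60 > fair 386.4596: forward overpriced → cash-and-carry (borrow at r, buy the stock and collect the dividends, short the forward).
Profit at T = |F_mkt − F*| = |390.60 − 386.4596| = C$4.14 per share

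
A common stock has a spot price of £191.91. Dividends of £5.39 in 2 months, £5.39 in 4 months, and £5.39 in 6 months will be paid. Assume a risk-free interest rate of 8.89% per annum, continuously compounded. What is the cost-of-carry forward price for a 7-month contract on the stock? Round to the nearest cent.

£185.59

PV(dividends) I = 5.39·e^(−0.0889·2/12) + 5.39·e^(−0.0889·4/12) + 5.39·e^(−0.0889·6/12)
I = 5.3107 + 5.2326 + 5.1557 = 15.6990
F = (S − I)·e^(rT) = (191.91 − 15.6990) · e^(0.0889·7/12)
= 176.2110 · e^0.051858 = 176.2110 × 1.053226 = £185.59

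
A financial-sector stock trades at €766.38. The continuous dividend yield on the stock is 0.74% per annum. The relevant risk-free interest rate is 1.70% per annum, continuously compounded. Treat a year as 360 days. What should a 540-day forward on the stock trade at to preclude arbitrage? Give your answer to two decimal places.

F = S·e^((r − q)T) = 766.38 · e^((0.0170 − 0.0074) × 540/360)
= 766.38 · e^0.014400 = 766.38 × 1.014504
F = €777.50

€777.50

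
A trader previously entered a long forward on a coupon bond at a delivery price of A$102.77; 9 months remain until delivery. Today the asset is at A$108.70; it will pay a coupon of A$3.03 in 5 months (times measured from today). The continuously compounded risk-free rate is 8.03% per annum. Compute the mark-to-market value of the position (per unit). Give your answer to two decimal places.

PV(remaining coupons) I = 3.03·e^(−0.0803·5/12) = 2.9303
Current forward F = (S − I)·e^(rT) = (108.70 − 2.9303)·e^(0.0803·9/12) = 105.7697 × 1.062075 = 112.3354
Value (long) = (F − K)·e^(−rT) = (112.3354 − 102.77) × 0.941553 = 9.0063
Value = A$9.01

A$9.01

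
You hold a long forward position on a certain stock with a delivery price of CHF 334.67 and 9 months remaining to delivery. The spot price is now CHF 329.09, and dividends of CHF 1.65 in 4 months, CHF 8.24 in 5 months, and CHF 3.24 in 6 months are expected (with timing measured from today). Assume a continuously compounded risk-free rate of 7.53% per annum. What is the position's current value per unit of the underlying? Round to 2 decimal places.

PV(remaining dividends) I = 1.65·e^(−0.0753·4/12) + 8.24·e^(−0.0753·5/12) + 3.24·e^(−0.0753·6/12) = 12.7149
Current forward F = (S − I)·e^(rT) = (329.09 − 12.7149)·e^(0.0753·9/12) = 316.3751 × 1.058100 = 334.7565
Value (long) = (F − K)·e^(−rT) = (334.7565 − 334.67) × 0.945090 = 0.0818
Value = CHF 0.08

CHF 0.08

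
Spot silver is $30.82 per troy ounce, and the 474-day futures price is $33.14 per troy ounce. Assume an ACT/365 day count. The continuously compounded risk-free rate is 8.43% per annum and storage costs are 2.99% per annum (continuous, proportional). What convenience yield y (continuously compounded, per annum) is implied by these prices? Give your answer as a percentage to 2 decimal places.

F = S·e^((r+u−y)T) ⇒ (r+u−y) = ln(F/S)/T
ln(33.14/30.82) = 0.072577; /T ⇒ 0.055887
y = r + u − ln(F/S)/T = 0.0843 + 0.0299 − 0.055887 = 0.058313
y = 5.83%

5.83%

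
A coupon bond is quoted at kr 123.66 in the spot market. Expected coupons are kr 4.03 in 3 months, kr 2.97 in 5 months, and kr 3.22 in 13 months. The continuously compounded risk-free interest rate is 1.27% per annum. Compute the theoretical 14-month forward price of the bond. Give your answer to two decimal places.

kr 115.21

PV(coupons) I = 4.03·e^(−0.0127·3/12) + 2.97·e^(−0.0127·5/12) + 3.22·e^(−0.0127·13/12)
I = 4.0172 + 2.9543 + 3.1760 = 10.1475
F = (S − I)·e^(rT) = (123.66 − 10.1475) · e^(0.0127·14/12)
= 113.5125 · e^0.014817 = 113.5125 × 1.014927 = kr 115.21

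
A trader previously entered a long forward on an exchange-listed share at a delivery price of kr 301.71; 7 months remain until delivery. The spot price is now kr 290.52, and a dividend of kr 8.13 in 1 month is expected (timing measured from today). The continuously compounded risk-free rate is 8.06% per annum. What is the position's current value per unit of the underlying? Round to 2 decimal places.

-kr 5.41

PV(remaining dividends) I = 8.13·e^(−0.0806·1/12) = 8.0756
Current forward F = (S − I)·e^(rT) = (290.52 − 8.0756)·e^(0.0806·7/12) = 282.4444 × 1.048139 = 296.0410
Value (long) = (F − K)·e^(−rT) = (296.0410 − 301.71) × 0.954071 = -5.4086
Value = -kr 5.41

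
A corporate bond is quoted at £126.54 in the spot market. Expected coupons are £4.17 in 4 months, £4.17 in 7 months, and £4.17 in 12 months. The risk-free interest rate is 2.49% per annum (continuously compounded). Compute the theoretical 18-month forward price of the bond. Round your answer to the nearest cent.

£118.57

PV(coupons) I = 4.17·e^(−0.0249·4/12) + 4.17·e^(−0.0249·7/12) + 4.17·e^(−0.0249·12/12)
I = 4.1355 + 4.1099 + 4.0674 = 12.3128
F = (S − I)·e^(rT) = (126.54 − 12.3128) · e^(0.0249·18/12)
= 114.2272 · e^0.037350 = 114.2272 × 1.038056 = £118.57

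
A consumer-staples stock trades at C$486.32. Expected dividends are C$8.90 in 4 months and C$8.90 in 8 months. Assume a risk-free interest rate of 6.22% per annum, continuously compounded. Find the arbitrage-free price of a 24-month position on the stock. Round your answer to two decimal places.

C$531.20

PV(dividends) I = 8.90·e^(−0.0622·4/12) + 8.90·e^(−0.0622·8/12)
I = 8.7174 + 8.5385 = 17.2559
F = (S − I)·e^(rT) = (486.32 − 17.2559) · e^(0.0622·24/12)
= 469.0641 · e^0.124400 = 469.0641 × 1.132469 = C$531.20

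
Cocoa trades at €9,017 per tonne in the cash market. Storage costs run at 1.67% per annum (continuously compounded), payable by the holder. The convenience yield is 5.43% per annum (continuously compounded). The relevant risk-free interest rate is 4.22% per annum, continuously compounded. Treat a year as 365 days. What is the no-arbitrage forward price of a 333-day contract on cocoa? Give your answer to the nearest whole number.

Net carry = r + u − y = 0.0422 + 0.0167 − 0.0543 = 0.0046
F = S·e^((r+u−y)T) = 9017 · e^(0.0046 × 333/365) = 9017 · e^0.004197
= 9017 × 1.004206 = €9,055 per tonne

€9,055 per tonne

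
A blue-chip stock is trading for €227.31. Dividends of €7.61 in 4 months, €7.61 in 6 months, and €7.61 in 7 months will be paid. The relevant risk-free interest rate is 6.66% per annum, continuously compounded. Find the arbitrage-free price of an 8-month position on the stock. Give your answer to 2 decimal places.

€214.50

PV(dividends) I = 7.61·e^(−0.0666·4/12) + 7.61·e^(−0.0666·6/12) + 7.61·e^(−0.0666·7/12)
I = 7.4429 + 7.3608 + 7.3200 = 22.1237
F = (S − I)·e^(rT) = (227.31 − 22.1237) · e^(0.0666·8/12)
= 205.1863 · e^0.044400 = 205.1863 × 1.045400 = €214.50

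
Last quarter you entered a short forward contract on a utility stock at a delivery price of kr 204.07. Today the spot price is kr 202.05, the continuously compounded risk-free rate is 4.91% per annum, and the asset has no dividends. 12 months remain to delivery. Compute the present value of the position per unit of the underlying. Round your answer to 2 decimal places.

Current fair forward for the remaining 12 months: F = S·e^(r·T), r = 0.0491
F = 202.05 · e^(0.0491 × 12/12) = 202.05 × 1.050325 = 212.2182
Value of long forward = (F − K)·e^(−rT) = (212.2182 − 204.07) · e^(−0.0491·12/12)
= 8.1482 × 0.952086 = 7.76
Short position value = −(long value) = -kr 7.76

-kr 7.76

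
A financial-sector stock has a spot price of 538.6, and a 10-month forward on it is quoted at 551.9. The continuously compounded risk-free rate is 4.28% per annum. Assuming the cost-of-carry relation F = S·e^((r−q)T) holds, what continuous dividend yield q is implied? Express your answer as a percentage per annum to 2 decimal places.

1.35%

From F = S·e^((r−q)T): (r − q) = ln(F/S)/T
ln(551.9/538.6) = ln(1.024694) = 0.024394
(r − q) = 0.024394 / (10/12) = 0.029273
q = r − ln(F/S)/T = 0.0428 − 0.029273 = 0.013527
q = 1.35%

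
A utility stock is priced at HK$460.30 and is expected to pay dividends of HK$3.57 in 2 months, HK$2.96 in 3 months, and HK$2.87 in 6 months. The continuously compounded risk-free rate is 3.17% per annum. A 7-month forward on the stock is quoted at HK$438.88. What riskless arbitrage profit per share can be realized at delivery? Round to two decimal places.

HK$20.52 per share

PV(dividends) I = 3.57·e^(−0.0317·2/12) + 2.96·e^(−0.0317·3/12) + 2.87·e^(−0.0317·6/12) = 9.3127
Fair forward F* = (S − I)·e^(rT) = (460.30 − 9.3127)·e^0.018492 = 450.9873 × 1.018664 = 459.4045
Market HK$438.88 < fair 459.4045: forward underpriced → reverse cash-and-carry (short the stock, invest proceeds at r, pay the dividends, go long the forward).
Profit at T = |F_mkt − F*| = |438.88 − 459.4045| = HK$20.52 per share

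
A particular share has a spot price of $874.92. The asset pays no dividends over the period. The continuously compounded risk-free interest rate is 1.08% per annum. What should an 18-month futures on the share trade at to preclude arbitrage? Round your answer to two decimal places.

F = S·e^(rT) = 874.92 · e^(0.0108 × 18/12)
= 874.92 · e^0.016200 = 874.92 × 1.016332
F = $889.21

$889.21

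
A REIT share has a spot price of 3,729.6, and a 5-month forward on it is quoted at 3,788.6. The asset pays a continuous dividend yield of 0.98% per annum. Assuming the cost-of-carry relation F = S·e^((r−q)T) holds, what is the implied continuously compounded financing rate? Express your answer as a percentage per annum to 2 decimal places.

4.75%

From F = S·e^((r−q)T): (r − q) = ln(F/S)/T
ln(3788.6/3729.6) = ln(1.015819) = 0.015695
(r − q) = 0.015695 / (5/12) = 0.037668
r = ln(F/S)/T + q = 0.037668 + 0.0098 = 0.047468
r = 4.75%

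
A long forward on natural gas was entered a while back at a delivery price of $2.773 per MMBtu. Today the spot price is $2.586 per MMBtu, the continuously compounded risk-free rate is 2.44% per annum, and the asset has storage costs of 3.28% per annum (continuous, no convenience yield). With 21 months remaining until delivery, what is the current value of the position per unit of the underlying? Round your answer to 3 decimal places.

$0.082 per MMBtu

Current fair forward for the remaining 21 months: F = S·e^((r + u)·T), (r + u) = 0.0244 + 0.0328 = 0.0572
F = 2.586 · e^(0.0572 × 21/12) = 2.586 × 1.105281 = 2.8583
Value of long forward = (F − K)·e^(−rT) = (2.8583 − 2.773) · e^(−0.0244·21/12)
= 0.0853 × 0.958199 = 0.082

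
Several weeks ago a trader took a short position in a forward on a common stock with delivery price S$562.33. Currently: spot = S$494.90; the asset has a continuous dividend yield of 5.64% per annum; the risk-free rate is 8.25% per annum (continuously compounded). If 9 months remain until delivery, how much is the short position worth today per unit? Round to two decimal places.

S$54.19

Current fair forward for the remaining 9 months: F = S·e^((r − q)·T), (r − q) = 0.0825 − 0.0564 = 0.0261
F = 494.90 · e^(0.0261 × 9/12) = 494.90 × 1.019768 = 504.6832
Value of long forward = (F − K)·e^(−rT) = (504.6832 − 562.33) · e^(−0.0825·9/12)
= -57.6468 × 0.940000 = -54.19
Short position value = −(long value) = S$54.19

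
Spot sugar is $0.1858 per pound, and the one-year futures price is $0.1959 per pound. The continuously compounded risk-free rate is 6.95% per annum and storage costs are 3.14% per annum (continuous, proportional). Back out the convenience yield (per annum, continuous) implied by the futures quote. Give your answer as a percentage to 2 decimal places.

4.80%

F = S·e^((r+u−y)T) ⇒ (r+u−y) = ln(F/S)/T
ln(0.1959/0.1858) = 0.052933; /T ⇒ 0.052933
y = r + u − ln(F/S)/T = 0.0695 + 0.0314 − 0.052933 = 0.047967
y = 4.80%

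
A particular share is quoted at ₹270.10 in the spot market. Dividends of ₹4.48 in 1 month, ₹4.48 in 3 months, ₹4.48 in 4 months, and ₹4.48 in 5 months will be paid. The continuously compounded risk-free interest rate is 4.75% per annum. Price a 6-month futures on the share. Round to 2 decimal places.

PV(dividends) I = 4.48·e^(−0.0475·1/12) + 4.48·e^(−0.0475·3/12) + 4.48·e^(−0.0475·4/12) + 4.48·e^(−0.0475·5/12)
I = 4.4623 + 4.4271 + 4.4096 + 4.3922 = 17.6912
F = (S − I)·e^(rT) = (270.10 − 17.6912) · e^(0.0475·6/12)
= 252.4088 · e^0.023750 = 252.4088 × 1.024034 = ₹258.48

₹258.48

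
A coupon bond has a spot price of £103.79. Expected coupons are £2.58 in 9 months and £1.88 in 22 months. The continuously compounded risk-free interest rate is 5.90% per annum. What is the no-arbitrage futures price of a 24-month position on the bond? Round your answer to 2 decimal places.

PV(coupons) I = 2.58·e^(−0.0590·9/12) + 1.88·e^(−0.0590·22/12)
I = 2.4683 + 1.6873 = 4.1556
F = (S − I)·e^(rT) = (103.79 − 4.1556) · e^(0.0590·24/12)
= 99.6344 · e^0.118000 = 99.6344 × 1.125244 = £112.11

£112.11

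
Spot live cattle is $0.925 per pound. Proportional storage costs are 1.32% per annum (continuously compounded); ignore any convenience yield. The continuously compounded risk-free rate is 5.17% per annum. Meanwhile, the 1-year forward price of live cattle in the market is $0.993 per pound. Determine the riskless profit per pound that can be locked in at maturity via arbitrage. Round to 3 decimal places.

$0.006 per pound

Fair forward: F* = S·e^(carry·T), with carry = (r + u) = 0.0517 + 0.0132 = 0.0649
F* = 0.925 · e^(0.0649 × 1) = 0.925 · e^0.064900 = 0.925 × 1.067052 = $0.9870
Market $0.993 > fair $0.9870: forward overpriced → cash-and-carry (buy spot, short the forward).
At maturity, profit = |F_mkt − F*| = |0.993 − 0.9870| = $0.006 per pound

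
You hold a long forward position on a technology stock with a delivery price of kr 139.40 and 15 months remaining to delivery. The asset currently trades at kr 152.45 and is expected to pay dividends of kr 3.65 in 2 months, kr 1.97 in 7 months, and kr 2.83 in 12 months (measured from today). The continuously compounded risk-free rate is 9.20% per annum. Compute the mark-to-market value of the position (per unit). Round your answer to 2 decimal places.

PV(remaining dividends) I = 3.65·e^(−0.0920·2/12) + 1.97·e^(−0.0920·7/12) + 2.83·e^(−0.0920·12/12) = 8.0428
Current forward F = (S − I)·e^(rT) = (152.45 − 8.0428)·e^(0.0920·15/12) = 144.4072 × 1.121873 = 162.0065
Value (long) = (F − K)·e^(−rT) = (162.0065 − 139.40) × 0.891366 = 20.1507
Value = kr 20.15

kr 20.15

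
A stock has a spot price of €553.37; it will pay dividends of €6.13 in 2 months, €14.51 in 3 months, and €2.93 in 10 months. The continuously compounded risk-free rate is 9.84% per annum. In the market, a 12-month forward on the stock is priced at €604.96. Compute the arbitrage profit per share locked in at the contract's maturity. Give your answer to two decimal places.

PV(dividends) I = 6.13·e^(−0.0984·2/12) + 14.51·e^(−0.0984·3/12) + 2.93·e^(−0.0984·10/12) = 22.8870
Fair forward F* = (S − I)·e^(rT) = (553.37 − 22.8870)·e^0.098400 = 530.4830 × 1.103404 = 585.3371
Market €604.96 > fair 585.3371: forward overpriced → cash-and-carry (borrow at r, buy the stock and collect the dividends, short the forward).
Profit at T = |F_mkt − F*| = |604.96 − 585.3371| = €19.62 per share

€19.62 per share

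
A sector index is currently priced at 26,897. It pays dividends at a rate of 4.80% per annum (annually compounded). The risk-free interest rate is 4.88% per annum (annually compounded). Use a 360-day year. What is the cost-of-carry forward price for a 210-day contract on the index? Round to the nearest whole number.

26,909

F = S · (1+r)^T / (1+q)^T
= 26897 × 1.028184 / 1.027726 = 26897 × 1.000446
F = 26,909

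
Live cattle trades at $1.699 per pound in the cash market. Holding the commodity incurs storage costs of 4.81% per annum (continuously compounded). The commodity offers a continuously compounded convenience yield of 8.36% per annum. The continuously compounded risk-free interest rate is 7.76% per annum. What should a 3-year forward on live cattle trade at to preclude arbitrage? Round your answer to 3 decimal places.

Net carry = r + u − y = 0.0776 + 0.0481 − 0.0836 = 0.0421
F = S·e^((r+u−y)T) = 1.699 · e^(0.0421 × 3) = 1.699 · e^0.126300
= 1.699 × 1.134623 = $1.928 per pound

$1.928 per pound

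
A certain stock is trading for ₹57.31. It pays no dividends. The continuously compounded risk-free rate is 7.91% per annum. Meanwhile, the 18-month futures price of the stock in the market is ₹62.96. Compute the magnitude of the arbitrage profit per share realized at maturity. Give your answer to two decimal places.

₹1.57 per share

Fair futures: F* = S·e^(carry·T), with carry = r = 0.0791
F* = 57.31 · e^(0.0791 × 18/12) = 57.31 · e^0.118650 = 57.31 × 1.125976 = ₹64.5297
Market ₹62.96 < fair ₹64.5297: forward underpriced → reverse cash-and-carry (short spot, go long the forward).
At maturity, profit = |F_mkt − F*| = |62.96 − 64.5297| = ₹1.57 per share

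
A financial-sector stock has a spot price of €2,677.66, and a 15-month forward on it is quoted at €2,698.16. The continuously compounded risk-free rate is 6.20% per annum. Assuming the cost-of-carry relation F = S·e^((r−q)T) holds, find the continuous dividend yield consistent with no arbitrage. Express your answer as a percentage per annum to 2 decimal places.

5.59%

From F = S·e^((r−q)T): (r − q) = ln(F/S)/T
ln(2698.16/2677.66) = ln(1.007656) = 0.007627
(r − q) = 0.007627 / (15/12) = 0.006102
q = r − ln(F/S)/T = 0.0620 − 0.006102 = 0.055898
q = 5.59%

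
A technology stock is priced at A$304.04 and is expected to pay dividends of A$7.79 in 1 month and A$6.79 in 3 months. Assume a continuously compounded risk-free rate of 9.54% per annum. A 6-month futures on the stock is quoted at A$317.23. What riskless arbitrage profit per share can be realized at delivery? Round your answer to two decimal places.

A$13.40 per share

PV(dividends) I = 7.79·e^(−0.0954·1/12) + 6.79·e^(−0.0954·3/12) = 14.3583
Fair futures F* = (S − I)·e^(rT) = (304.04 − 14.3583)·e^0.047700 = 289.6817 × 1.048856 = 303.8344
Market A$317.23 > fair 303.8344: forward overpriced → cash-and-carry (borrow at r, buy the stock and collect the dividends, short the forward).
Profit at T = |F_mkt − F*| = |317.23 − 303.8344| = A$13.40 per share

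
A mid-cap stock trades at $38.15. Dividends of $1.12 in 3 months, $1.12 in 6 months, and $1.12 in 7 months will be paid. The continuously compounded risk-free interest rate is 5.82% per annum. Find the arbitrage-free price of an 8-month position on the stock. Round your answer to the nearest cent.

PV(dividends) I = 1.12·e^(−0.0582·3/12) + 1.12·e^(−0.0582·6/12) + 1.12·e^(−0.0582·7/12)
I = 1.1038 + 1.0879 + 1.0826 = 3.2743
F = (S − I)·e^(rT) = (38.15 − 3.2743) · e^(0.0582·8/12)
= 34.8757 · e^0.038800 = 34.8757 × 1.039563 = $36.26

$36.26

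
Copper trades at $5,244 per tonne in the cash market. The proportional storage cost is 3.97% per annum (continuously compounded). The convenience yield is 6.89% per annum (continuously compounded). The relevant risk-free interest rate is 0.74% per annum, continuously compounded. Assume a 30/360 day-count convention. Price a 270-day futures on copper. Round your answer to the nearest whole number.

$5,159 per tonne

Net carry = r + u − y = 0.0074 + 0.0397 − 0.0689 = -0.0218
F = S·e^((r+u−y)T) = 5244 · e^(-0.0218 × 270/360) = 5244 · e^-0.016350
= 5244 × 0.983783 = $5,159 per tonne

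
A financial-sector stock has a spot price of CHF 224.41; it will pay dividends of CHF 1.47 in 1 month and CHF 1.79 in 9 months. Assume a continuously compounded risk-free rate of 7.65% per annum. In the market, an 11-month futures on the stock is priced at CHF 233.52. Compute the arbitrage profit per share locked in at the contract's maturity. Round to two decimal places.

PV(dividends) I = 1.47·e^(−0.0765·1/12) + 1.79·e^(−0.0765·9/12) = 3.1508
Fair futures F* = (S − I)·e^(rT) = (224.41 − 3.1508)·e^0.070125 = 221.2592 × 1.072642 = 237.3319
Market CHF 233.52 < fair 237.3319: forward underpriced → reverse cash-and-carry (short the stock, invest proceeds at r, pay the dividends, go long the forward).
Profit at T = |F_mkt − F*| = |233.52 − 237.3319| = CHF 3.81 per share

CHF 3.81 per share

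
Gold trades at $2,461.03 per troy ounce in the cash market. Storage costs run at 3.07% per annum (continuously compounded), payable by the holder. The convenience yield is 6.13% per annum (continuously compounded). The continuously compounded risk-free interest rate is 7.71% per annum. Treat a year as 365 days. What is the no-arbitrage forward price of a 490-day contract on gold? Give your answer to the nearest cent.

$2,619.56 per troy ounce

Net carry = r + u − y = 0.0771 + 0.0307 − 0.0613 = 0.0465
F = S·e^((r+u−y)T) = 2461.03 · e^(0.0465 × 490/365) = 2461.03 · e^0.06242466
= 2461.03 × 1.06441426 = $2,619.56 per troy ounce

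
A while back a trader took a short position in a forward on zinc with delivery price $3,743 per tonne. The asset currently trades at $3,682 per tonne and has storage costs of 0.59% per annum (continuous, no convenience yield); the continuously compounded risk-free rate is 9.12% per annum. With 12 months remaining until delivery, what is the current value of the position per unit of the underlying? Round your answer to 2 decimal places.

Current fair forward for the remaining 12 months: F = S·e^((r + u)·T), (r + u) = 0.0912 + 0.0059 = 0.0971
F = 3682 · e^(0.0971 × 12/12) = 3682 × 1.10197057 = 4057.4556
Value of long forward = (F − K)·e^(−rT) = (4057.4556 − 3743) · e^(−0.0912·12/12)
= 314.4556 × 0.91283513 = 287.05
Short position value = −(long value) = -$287.05

-$287.05 per tonne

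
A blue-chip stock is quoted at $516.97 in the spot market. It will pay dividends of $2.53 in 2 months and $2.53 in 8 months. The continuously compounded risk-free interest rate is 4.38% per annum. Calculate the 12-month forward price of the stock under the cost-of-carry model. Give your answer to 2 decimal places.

$534.93

PV(dividends) I = 2.53·e^(−0.0438·2/12) + 2.53·e^(−0.0438·8/12)
I = 2.5116 + 2.4572 = 4.9688
F = (S − I)·e^(rT) = (516.97 − 4.9688) · e^(0.0438·12/12)
= 512.0012 · e^0.043800 = 512.0012 × 1.044773 = $534.93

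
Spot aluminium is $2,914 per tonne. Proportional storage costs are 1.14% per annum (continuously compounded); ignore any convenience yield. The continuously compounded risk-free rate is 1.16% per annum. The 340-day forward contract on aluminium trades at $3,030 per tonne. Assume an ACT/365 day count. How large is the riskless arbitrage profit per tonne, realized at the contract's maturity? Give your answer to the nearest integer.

$53 per tonne

Fair forward: F* = S·e^(carry·T), with carry = (r + u) = 0.0116 + 0.0114 = 0.0230
F* = 2914 · e^(0.0230 × 340/365) = 2914 · e^0.021425 = 2914 × 1.021656 = $2977.1056
Market $3030 > fair $2977.1056: forward overpriced → cash-and-carry (buy spot, short the forward).
At maturity, profit = |F_mkt − F*| = |3030 − 2977.1056| = $53 per tonne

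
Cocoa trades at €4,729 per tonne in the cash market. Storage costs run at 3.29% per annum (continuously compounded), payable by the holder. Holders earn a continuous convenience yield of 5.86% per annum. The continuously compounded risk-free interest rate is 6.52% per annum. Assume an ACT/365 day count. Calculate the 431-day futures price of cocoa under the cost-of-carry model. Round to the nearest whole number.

Net carry = r + u − y = 0.0652 + 0.0329 − 0.0586 = 0.0395
F = S·e^((r+u−y)T) = 4729 · e^(0.0395 × 431/365) = 4729 · e^0.046642
= 4729 × 1.047747 = €4,955 per tonne

€4,955 per tonne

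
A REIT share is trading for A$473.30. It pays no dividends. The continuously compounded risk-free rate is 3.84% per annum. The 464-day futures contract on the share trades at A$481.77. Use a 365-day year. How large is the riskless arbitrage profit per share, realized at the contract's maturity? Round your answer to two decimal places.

A$15.21 per share

Fair futures: F* = S·e^(carry·T), with carry = r = 0.0384
F* = 473.30 · e^(0.0384 × 464/365) = 473.30 · e^0.048815 = 473.30 × 1.050026 = A$496.9773
Market A$481.77 < fair A$496.9773: forward underpriced → reverse cash-and-carry (short spot, go long the forward).
At maturity, profit = |F_mkt − F*| = |481.77 − 496.9773| = A$15.21 per share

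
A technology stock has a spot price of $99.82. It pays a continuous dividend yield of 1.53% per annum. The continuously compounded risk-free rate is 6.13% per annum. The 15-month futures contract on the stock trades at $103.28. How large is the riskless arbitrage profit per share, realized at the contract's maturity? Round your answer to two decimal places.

Fair futures: F* = S·e^(carry·T), with carry = (r − q) = 0.0613 − 0.0153 = 0.0460
F* = 99.82 · e^(0.0460 × 15/12) = 99.82 · e^0.057500 = 99.82 × 1.059185 = $105.7278
Market $103.28 < fair $105.7278: forward underpriced → reverse cash-and-carry (short spot, go long the forward).
At maturity, profit = |F_mkt − F*| = |103.28 − 105.7278| = $2.45 per share

$2.45 per share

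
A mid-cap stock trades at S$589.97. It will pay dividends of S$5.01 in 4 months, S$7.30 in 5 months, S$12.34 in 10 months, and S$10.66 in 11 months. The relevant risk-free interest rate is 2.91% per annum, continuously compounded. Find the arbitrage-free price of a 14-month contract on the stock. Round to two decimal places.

S$574.55

PV(dividends) I = 5.01·e^(−0.0291·4/12) + 7.30·e^(−0.0291·5/12) + 12.34·e^(−0.0291·10/12) + 10.66·e^(−0.0291·11/12)
I = 4.9616 + 7.2120 + 12.0444 + 10.3794 = 34.5974
F = (S − I)·e^(rT) = (589.97 − 34.5974) · e^(0.0291·14/12)
= 555.3726 · e^0.033950 = 555.3726 × 1.034533 = S$574.55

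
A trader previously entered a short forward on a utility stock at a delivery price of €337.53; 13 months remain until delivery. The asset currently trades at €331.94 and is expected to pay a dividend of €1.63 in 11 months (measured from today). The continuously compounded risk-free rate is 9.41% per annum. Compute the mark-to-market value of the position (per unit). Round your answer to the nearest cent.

-€25.63

PV(remaining dividends) I = 1.63·e^(−0.0941·11/12) = 1.4953
Current forward F = (S − I)·e^(rT) = (331.94 − 1.4953)·e^(0.0941·13/12) = 330.4447 × 1.107319 = 365.9077
Value (long) = (F − K)·e^(−rT) = (365.9077 − 337.53) × 0.903082 = 25.6274
Short position value = −(long value) = -€25.63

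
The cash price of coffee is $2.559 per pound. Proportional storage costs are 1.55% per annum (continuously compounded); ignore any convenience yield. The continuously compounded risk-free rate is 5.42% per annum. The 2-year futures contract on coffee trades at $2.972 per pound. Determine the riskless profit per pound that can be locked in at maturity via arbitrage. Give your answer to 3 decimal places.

Fair futures: F* = S·e^(carry·T), with carry = (r + u) = 0.0542 + 0.0155 = 0.0697
F* = 2.559 · e^(0.0697 × 2) = 2.559 · e^0.139400 = 2.559 × 1.149584 = $2.9418
Market $2.972 > fair $2.9418: forward overpriced → cash-and-carry (buy spot, short the forward).
At maturity, profit = |F_mkt − F*| = |2.972 − 2.9418| = $0.030 per pound

$0.030 per pound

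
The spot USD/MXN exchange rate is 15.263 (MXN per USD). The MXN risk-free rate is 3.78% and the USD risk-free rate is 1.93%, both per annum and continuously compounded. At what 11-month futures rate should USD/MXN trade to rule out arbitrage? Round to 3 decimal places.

15.524

F = S·e^((r_MXN − r_USD)T) = 15.263 · e^((0.0378 − 0.0193) × 11/12)
= 15.263 · e^0.016958 = 15.263 × 1.017103
F = 15.524 MXN per USD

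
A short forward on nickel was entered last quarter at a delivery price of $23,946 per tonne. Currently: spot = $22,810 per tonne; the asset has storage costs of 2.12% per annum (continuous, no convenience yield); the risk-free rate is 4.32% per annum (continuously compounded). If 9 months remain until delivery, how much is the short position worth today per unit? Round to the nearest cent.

$7.01 per tonne

Current fair forward for the remaining 9 months: F = S·e^((r + u)·T), (r + u) = 0.0432 + 0.0212 = 0.0644
F = 22810 · e^(0.0644 × 9/12) = 22810 × 1.04948545 = 23938.7631
Value of long forward = (F − K)·e^(−rT) = (23938.7631 − 23946) · e^(−0.0432·9/12)
= -7.2369 × 0.96811926 = -7.01
Short position value = −(long value) = $7.01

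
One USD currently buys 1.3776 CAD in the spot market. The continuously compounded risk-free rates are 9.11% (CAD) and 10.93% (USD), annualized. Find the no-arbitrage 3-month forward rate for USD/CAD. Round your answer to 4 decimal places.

F = S·e^((r_CAD − r_USD)T) = 1.3776 · e^((0.0911 − 0.1093) × 3/12)
= 1.3776 · e^-0.004550 = 1.3776 × 0.995460
F = 1.3713 CAD per USD

1.3713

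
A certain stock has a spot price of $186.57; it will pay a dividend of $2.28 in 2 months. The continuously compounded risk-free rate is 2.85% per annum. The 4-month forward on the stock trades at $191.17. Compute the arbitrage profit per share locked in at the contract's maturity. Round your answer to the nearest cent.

PV(dividends) I = 2.28·e^(−0.0285·2/12) = 2.2692
Fair forward F* = (S − I)·e^(rT) = (186.57 − 2.2692)·e^0.009500 = 184.3008 × 1.009545 = 186.0600
Market $191.17 > fair 186.0600: forward overpriced → cash-and-carry (borrow at r, buy the stock and collect the dividends, short the forward).
Profit at T = |F_mkt − F*| = |191.17 − 186.0600| = $5.11 per share

$5.11 per share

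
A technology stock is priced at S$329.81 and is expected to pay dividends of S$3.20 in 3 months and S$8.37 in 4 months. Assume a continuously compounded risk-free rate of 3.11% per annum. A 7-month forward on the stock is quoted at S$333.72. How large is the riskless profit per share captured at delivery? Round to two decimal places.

PV(dividends) I = 3.20·e^(−0.0311·3/12) + 8.37·e^(−0.0311·4/12) = 11.4589
Fair forward F* = (S − I)·e^(rT) = (329.81 − 11.4589)·e^0.018142 = 318.3511 × 1.018308 = 324.1795
Market S$333.72 > fair 324.1795: forward overpriced → cash-and-carry (borrow at r, buy the stock and collect the dividends, short the forward).
Profit at T = |F_mkt − F*| = |333.72 − 324.1795| = S$9.54 per share

S$9.54 per share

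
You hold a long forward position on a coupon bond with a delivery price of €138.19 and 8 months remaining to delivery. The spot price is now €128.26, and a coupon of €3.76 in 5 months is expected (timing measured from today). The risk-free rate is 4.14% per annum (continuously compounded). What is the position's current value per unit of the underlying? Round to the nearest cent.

-€9.86

PV(remaining coupons) I = 3.76·e^(−0.0414·5/12) = 3.6957
Current forward F = (S − I)·e^(rT) = (128.26 − 3.6957)·e^(0.0414·8/12) = 124.5643 × 1.027984 = 128.0501
Value (long) = (F − K)·e^(−rT) = (128.0501 − 138.19) × 0.972777 = -9.8639
Value = -€9.86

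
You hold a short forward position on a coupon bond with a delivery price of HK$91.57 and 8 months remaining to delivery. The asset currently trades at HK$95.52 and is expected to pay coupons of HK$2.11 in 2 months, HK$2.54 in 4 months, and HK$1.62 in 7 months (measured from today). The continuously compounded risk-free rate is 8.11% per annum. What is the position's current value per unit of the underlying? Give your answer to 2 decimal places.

-HK$2.67

PV(remaining coupons) I = 2.11·e^(−0.0811·2/12) + 2.54·e^(−0.0811·4/12) + 1.62·e^(−0.0811·7/12) = 6.0991
Current forward F = (S − I)·e^(rT) = (95.52 − 6.0991)·e^(0.0811·8/12) = 89.4209 × 1.055555 = 94.3887
Value (long) = (F − K)·e^(−rT) = (94.3887 − 91.57) × 0.947369 = 2.6703
Short position value = −(long value) = -HK$2.67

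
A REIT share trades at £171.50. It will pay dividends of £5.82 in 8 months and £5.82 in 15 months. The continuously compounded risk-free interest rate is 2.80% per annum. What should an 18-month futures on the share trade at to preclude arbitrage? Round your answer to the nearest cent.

£167.04

PV(dividends) I = 5.82·e^(−0.0280·8/12) + 5.82·e^(−0.0280·15/12)
I = 5.7124 + 5.6198 = 11.3322
F = (S − I)·e^(rT) = (171.50 − 11.3322) · e^(0.0280·18/12)
= 160.1678 · e^0.042000 = 160.1678 × 1.042894 = £167.04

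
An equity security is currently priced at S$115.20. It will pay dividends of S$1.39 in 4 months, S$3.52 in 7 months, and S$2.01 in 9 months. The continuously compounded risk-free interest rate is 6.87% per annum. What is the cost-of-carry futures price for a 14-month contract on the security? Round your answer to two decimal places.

PV(dividends) I = 1.39·e^(−0.0687·4/12) + 3.52·e^(−0.0687·7/12) + 2.01·e^(−0.0687·9/12)
I = 1.3585 + 3.3817 + 1.9091 = 6.6493
F = (S − I)·e^(rT) = (115.20 − 6.6493) · e^(0.0687·14/12)
= 108.5507 · e^0.080150 = 108.5507 × 1.083450 = S$117.61

S$117.61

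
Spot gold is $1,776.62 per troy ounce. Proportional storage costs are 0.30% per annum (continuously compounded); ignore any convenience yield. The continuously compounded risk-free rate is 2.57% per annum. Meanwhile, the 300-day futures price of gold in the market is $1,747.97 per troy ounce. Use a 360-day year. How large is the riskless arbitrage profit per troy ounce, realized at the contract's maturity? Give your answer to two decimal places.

Fair futures: F* = S·e^(carry·T), with carry = (r + u) = 0.0257 + 0.0030 = 0.0287
F* = 1776.62 · e^(0.0287 × 300/360) = 1776.62 · e^0.02391667 = 1776.62 × 1.02420497 = $1819.6230
Market $1747.97 < fair $1819.6230: forward underpriced → reverse cash-and-carry (short spot, go long the forward).
At maturity, profit = |F_mkt − F*| = |1747.97 − 1819.6230| = $71.65 per troy ounce

$71.65 per troy ounce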